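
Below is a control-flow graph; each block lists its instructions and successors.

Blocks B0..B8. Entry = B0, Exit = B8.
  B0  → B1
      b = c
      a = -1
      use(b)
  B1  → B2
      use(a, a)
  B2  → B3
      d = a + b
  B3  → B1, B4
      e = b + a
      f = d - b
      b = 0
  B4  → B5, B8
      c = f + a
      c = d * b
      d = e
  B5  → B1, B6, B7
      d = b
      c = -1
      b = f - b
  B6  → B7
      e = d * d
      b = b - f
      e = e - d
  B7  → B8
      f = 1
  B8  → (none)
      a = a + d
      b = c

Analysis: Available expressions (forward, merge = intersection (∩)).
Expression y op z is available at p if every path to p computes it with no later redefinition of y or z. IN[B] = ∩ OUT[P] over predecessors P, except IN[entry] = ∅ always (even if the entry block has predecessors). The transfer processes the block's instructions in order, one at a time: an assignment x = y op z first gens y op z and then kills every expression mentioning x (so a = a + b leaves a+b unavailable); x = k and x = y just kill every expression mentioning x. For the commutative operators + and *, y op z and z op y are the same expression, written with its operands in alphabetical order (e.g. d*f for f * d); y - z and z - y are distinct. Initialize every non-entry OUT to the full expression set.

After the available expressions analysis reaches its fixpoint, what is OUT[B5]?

Converged values:
  B0: | IN={} | OUT={}
  B1: | IN={} | OUT={}
  B2: | IN={} | OUT={a+b}
  B3: | IN={a+b} | OUT={}
  B4: | IN={} | OUT={a+f}
  B5: | IN={a+f} | OUT={a+f}
  B6: | IN={a+f} | OUT={a+f, d*d}
  B7: | IN={a+f} | OUT={}
  B8: | IN={} | OUT={}

Merge at B5: IN[B5] = OUT[B4] = {a+f}
Applying B5's transfer function to that IN value gives OUT[B5] (row B5 above).

Answer: {a+f}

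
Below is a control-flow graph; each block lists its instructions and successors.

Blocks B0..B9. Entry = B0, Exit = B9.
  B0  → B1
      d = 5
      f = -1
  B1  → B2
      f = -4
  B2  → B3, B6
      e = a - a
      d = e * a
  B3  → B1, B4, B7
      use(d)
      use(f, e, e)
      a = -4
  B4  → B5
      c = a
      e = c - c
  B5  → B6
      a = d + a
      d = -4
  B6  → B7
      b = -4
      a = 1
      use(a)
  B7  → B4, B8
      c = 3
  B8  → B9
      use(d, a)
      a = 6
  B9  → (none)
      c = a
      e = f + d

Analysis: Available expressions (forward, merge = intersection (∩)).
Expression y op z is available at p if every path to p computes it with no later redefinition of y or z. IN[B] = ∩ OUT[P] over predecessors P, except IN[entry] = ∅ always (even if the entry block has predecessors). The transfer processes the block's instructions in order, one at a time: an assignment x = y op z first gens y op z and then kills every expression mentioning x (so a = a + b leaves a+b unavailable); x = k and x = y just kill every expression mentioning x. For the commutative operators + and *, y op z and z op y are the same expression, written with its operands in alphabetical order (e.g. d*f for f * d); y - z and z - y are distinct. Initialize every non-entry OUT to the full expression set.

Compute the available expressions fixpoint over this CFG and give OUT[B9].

Answer: {d+f}

Working:
Fixpoint table:
  B0:   IN={}   OUT={}
  B1:   IN={}   OUT={}
  B2:   IN={}   OUT={a*e, a-a}
  B3:   IN={a*e, a-a}   OUT={}
  B4:   IN={}   OUT={c-c}
  B5:   IN={c-c}   OUT={c-c}
  B6:   IN={}   OUT={}
  B7:   IN={}   OUT={}
  B8:   IN={}   OUT={}
  B9:   IN={}   OUT={d+f}

Merge at B9: IN[B9] = OUT[B8] = {}
Applying B9's transfer function to that IN value gives OUT[B9] (row B9 above).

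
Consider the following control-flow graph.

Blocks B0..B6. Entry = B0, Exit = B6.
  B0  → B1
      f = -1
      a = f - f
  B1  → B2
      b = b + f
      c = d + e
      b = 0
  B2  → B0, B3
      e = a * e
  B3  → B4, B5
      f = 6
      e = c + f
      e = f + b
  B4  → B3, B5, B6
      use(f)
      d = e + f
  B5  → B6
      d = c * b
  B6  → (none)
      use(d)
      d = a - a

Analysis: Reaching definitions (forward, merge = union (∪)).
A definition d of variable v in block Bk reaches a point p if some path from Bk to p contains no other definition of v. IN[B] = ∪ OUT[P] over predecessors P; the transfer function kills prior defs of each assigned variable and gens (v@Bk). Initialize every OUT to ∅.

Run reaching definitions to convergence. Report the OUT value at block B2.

Answer: {a@B0, b@B1, c@B1, e@B2, f@B0}

Derivation:
Fixpoint table:
  B0: | IN={a@B0, b@B1, c@B1, e@B2, f@B0} | OUT={a@B0, b@B1, c@B1, e@B2, f@B0}
  B1: | IN={a@B0, b@B1, c@B1, e@B2, f@B0} | OUT={a@B0, b@B1, c@B1, e@B2, f@B0}
  B2: | IN={a@B0, b@B1, c@B1, e@B2, f@B0} | OUT={a@B0, b@B1, c@B1, e@B2, f@B0}
  B3: | IN={a@B0, b@B1, c@B1, d@B4, e@B2, e@B3, f@B0, f@B3} | OUT={a@B0, b@B1, c@B1, d@B4, e@B3, f@B3}
  B4: | IN={a@B0, b@B1, c@B1, d@B4, e@B3, f@B3} | OUT={a@B0, b@B1, c@B1, d@B4, e@B3, f@B3}
  B5: | IN={a@B0, b@B1, c@B1, d@B4, e@B3, f@B3} | OUT={a@B0, b@B1, c@B1, d@B5, e@B3, f@B3}
  B6: | IN={a@B0, b@B1, c@B1, d@B4, d@B5, e@B3, f@B3} | OUT={a@B0, b@B1, c@B1, d@B6, e@B3, f@B3}

Merge at B2: IN[B2] = OUT[B1] = {a@B0, b@B1, c@B1, e@B2, f@B0}
Applying B2's transfer function to that IN value gives OUT[B2] (row B2 above).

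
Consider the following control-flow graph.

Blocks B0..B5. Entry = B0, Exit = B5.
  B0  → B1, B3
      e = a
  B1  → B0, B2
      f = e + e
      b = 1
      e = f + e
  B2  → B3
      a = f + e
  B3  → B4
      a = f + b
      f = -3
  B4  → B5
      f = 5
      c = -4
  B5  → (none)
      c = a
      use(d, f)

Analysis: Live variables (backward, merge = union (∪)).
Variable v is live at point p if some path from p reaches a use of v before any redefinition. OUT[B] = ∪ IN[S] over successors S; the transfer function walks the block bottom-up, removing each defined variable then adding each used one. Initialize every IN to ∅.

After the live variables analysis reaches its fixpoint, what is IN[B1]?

Per-block solution:
  B0: | IN={a, b, d, f} | OUT={a, b, d, e, f}
  B1: | IN={a, d, e} | OUT={a, b, d, e, f}
  B2: | IN={b, d, e, f} | OUT={b, d, f}
  B3: | IN={b, d, f} | OUT={a, d}
  B4: | IN={a, d} | OUT={a, d, f}
  B5: | IN={a, d, f} | OUT={}

Merge at B1: OUT[B1] = IN[B0] ⊔ IN[B2] = {a, b, d, e, f}
Applying B1's transfer function to that OUT value gives IN[B1] (row B1 above).

Answer: {a, d, e}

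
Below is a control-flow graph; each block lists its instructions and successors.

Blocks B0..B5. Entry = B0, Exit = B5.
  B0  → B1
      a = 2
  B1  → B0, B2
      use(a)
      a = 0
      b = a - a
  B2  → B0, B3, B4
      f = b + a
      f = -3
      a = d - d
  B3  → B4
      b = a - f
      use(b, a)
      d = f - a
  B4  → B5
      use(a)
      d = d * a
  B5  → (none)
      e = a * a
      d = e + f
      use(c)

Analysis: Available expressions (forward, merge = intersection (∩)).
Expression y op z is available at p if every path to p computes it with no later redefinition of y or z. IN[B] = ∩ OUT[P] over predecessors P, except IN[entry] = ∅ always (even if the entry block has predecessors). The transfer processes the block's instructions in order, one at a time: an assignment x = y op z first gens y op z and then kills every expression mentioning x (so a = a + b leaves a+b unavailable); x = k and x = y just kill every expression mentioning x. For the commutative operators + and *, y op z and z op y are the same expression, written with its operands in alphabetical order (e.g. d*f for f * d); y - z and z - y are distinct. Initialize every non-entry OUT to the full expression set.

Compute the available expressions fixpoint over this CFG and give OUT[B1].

Per-block solution:
  B0: | IN={} | OUT={}
  B1: | IN={} | OUT={a-a}
  B2: | IN={a-a} | OUT={d-d}
  B3: | IN={d-d} | OUT={a-f, f-a}
  B4: | IN={} | OUT={}
  B5: | IN={} | OUT={a*a, e+f}

Merge at B1: IN[B1] = OUT[B0] = {}
Applying B1's transfer function to that IN value gives OUT[B1] (row B1 above).

Answer: {a-a}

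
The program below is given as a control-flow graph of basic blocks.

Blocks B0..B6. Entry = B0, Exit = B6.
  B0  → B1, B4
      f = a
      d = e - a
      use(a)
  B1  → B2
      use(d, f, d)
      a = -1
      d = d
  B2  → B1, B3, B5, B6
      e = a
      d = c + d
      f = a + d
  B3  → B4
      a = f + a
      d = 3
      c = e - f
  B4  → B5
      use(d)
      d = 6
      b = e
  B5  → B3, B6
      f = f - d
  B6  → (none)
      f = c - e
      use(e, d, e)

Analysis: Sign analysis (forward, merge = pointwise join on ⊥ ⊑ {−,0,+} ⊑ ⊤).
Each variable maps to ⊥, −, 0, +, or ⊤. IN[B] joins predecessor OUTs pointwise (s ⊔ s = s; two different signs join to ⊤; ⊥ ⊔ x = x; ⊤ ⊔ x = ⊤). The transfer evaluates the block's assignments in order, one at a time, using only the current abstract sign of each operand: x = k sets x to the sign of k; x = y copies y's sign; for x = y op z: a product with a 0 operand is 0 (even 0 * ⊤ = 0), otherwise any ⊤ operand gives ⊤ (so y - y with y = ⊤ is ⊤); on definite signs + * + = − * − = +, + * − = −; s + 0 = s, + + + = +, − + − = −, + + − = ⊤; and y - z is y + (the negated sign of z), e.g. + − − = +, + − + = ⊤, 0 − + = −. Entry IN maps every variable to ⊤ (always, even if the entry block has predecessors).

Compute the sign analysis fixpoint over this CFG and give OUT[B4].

Converged values:
  B0: | IN=(all ⊤) | OUT=(all ⊤)
  B1: | IN=(all ⊤) | OUT={a:-; rest ⊤}
  B2: | IN={a:-; rest ⊤} | OUT={a:-, e:-; rest ⊤}
  B3: | IN=(all ⊤) | OUT={d:+; rest ⊤}
  B4: | IN=(all ⊤) | OUT={d:+; rest ⊤}
  B5: | IN=(all ⊤) | OUT=(all ⊤)
  B6: | IN=(all ⊤) | OUT=(all ⊤)

Merge at B4: IN[B4] = OUT[B0] ⊔ OUT[B3] = {a: ⊤, b: ⊤, c: ⊤, d: ⊤, e: ⊤, f: ⊤}
Applying B4's transfer function to that IN value gives OUT[B4] (row B4 above).

Answer: {a: ⊤, b: ⊤, c: ⊤, d: +, e: ⊤, f: ⊤}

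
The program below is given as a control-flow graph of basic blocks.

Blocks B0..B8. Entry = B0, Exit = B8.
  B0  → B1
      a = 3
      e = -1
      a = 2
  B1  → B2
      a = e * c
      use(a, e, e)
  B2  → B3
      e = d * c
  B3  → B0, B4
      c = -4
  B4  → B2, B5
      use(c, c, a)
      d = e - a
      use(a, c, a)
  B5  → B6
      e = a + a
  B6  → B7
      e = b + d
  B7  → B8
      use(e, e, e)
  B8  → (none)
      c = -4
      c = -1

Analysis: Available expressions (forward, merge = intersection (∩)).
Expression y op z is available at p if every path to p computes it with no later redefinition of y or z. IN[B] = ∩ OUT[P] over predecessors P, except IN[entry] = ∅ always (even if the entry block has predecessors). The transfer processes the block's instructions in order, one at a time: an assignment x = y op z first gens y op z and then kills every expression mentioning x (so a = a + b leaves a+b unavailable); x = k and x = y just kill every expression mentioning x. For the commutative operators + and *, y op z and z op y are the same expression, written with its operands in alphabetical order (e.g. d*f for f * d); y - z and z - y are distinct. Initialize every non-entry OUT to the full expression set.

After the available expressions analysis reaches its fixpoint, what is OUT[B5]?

Fixpoint table:
  B0:   IN={}   OUT={}
  B1:   IN={}   OUT={c*e}
  B2:   IN={}   OUT={c*d}
  B3:   IN={c*d}   OUT={}
  B4:   IN={}   OUT={e-a}
  B5:   IN={e-a}   OUT={a+a}
  B6:   IN={a+a}   OUT={a+a, b+d}
  B7:   IN={a+a, b+d}   OUT={a+a, b+d}
  B8:   IN={a+a, b+d}   OUT={a+a, b+d}

Merge at B5: IN[B5] = OUT[B4] = {e-a}
Applying B5's transfer function to that IN value gives OUT[B5] (row B5 above).

Answer: {a+a}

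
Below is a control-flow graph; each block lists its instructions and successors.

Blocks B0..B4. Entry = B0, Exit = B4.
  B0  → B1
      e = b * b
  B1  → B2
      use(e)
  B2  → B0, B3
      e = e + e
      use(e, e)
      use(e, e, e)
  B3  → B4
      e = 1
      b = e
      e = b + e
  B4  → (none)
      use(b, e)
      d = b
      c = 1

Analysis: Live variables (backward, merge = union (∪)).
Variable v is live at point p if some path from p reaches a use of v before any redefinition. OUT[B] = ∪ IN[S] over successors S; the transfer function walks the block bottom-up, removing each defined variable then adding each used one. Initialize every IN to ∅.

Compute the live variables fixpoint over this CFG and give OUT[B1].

Answer: {b, e}

Working:
Per-block solution:
  B0:   IN={b}   OUT={b, e}
  B1:   IN={b, e}   OUT={b, e}
  B2:   IN={b, e}   OUT={b}
  B3:   IN={}   OUT={b, e}
  B4:   IN={b, e}   OUT={}

Merge at B1: OUT[B1] = IN[B2] = {b, e}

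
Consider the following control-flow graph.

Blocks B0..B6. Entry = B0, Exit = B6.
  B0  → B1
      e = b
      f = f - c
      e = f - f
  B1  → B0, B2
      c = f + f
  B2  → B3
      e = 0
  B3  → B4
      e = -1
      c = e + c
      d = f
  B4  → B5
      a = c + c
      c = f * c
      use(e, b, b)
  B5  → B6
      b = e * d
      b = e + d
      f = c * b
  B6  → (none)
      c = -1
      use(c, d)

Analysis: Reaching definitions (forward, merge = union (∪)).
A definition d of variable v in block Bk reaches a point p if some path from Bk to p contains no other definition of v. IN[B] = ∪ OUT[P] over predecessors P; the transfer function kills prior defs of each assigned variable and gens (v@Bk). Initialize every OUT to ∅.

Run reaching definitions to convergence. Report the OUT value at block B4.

Converged values:
  B0: | IN={c@B1, e@B0, f@B0} | OUT={c@B1, e@B0, f@B0}
  B1: | IN={c@B1, e@B0, f@B0} | OUT={c@B1, e@B0, f@B0}
  B2: | IN={c@B1, e@B0, f@B0} | OUT={c@B1, e@B2, f@B0}
  B3: | IN={c@B1, e@B2, f@B0} | OUT={c@B3, d@B3, e@B3, f@B0}
  B4: | IN={c@B3, d@B3, e@B3, f@B0} | OUT={a@B4, c@B4, d@B3, e@B3, f@B0}
  B5: | IN={a@B4, c@B4, d@B3, e@B3, f@B0} | OUT={a@B4, b@B5, c@B4, d@B3, e@B3, f@B5}
  B6: | IN={a@B4, b@B5, c@B4, d@B3, e@B3, f@B5} | OUT={a@B4, b@B5, c@B6, d@B3, e@B3, f@B5}

Merge at B4: IN[B4] = OUT[B3] = {c@B3, d@B3, e@B3, f@B0}
Applying B4's transfer function to that IN value gives OUT[B4] (row B4 above).

Answer: {a@B4, c@B4, d@B3, e@B3, f@B0}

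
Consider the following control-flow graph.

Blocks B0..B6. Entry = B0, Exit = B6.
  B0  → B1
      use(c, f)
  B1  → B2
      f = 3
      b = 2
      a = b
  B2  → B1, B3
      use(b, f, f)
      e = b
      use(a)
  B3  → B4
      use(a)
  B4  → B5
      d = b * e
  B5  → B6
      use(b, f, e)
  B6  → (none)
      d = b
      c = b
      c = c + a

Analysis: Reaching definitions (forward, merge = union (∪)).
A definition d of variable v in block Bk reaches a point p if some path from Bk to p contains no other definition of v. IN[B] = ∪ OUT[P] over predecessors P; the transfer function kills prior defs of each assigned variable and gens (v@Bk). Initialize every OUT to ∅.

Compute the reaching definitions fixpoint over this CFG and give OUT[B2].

Per-block solution:
  B0: | IN={} | OUT={}
  B1: | IN={a@B1, b@B1, e@B2, f@B1} | OUT={a@B1, b@B1, e@B2, f@B1}
  B2: | IN={a@B1, b@B1, e@B2, f@B1} | OUT={a@B1, b@B1, e@B2, f@B1}
  B3: | IN={a@B1, b@B1, e@B2, f@B1} | OUT={a@B1, b@B1, e@B2, f@B1}
  B4: | IN={a@B1, b@B1, e@B2, f@B1} | OUT={a@B1, b@B1, d@B4, e@B2, f@B1}
  B5: | IN={a@B1, b@B1, d@B4, e@B2, f@B1} | OUT={a@B1, b@B1, d@B4, e@B2, f@B1}
  B6: | IN={a@B1, b@B1, d@B4, e@B2, f@B1} | OUT={a@B1, b@B1, c@B6, d@B6, e@B2, f@B1}

Merge at B2: IN[B2] = OUT[B1] = {a@B1, b@B1, e@B2, f@B1}
Applying B2's transfer function to that IN value gives OUT[B2] (row B2 above).

Answer: {a@B1, b@B1, e@B2, f@B1}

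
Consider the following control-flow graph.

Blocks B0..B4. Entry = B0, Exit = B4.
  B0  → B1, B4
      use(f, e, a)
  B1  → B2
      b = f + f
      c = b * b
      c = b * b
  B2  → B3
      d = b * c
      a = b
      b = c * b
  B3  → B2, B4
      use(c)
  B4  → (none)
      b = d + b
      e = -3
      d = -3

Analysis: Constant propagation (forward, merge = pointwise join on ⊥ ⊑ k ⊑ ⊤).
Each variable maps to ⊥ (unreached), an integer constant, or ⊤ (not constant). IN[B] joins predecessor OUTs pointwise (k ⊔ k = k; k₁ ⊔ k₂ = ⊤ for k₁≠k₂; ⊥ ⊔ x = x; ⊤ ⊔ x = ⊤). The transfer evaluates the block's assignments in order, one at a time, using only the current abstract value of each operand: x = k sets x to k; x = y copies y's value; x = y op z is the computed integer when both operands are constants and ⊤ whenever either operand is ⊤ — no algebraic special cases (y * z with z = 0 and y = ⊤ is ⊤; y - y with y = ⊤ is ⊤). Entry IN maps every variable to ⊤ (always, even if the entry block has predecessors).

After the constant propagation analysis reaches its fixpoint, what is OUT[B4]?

Converged values:
  B0: | IN=(all ⊤) | OUT=(all ⊤)
  B1: | IN=(all ⊤) | OUT=(all ⊤)
  B2: | IN=(all ⊤) | OUT=(all ⊤)
  B3: | IN=(all ⊤) | OUT=(all ⊤)
  B4: | IN=(all ⊤) | OUT={d:-3, e:-3; rest ⊤}

Merge at B4: IN[B4] = OUT[B0] ⊔ OUT[B3] = {a: ⊤, b: ⊤, c: ⊤, d: ⊤, e: ⊤, f: ⊤}
Applying B4's transfer function to that IN value gives OUT[B4] (row B4 above).

Answer: {a: ⊤, b: ⊤, c: ⊤, d: -3, e: -3, f: ⊤}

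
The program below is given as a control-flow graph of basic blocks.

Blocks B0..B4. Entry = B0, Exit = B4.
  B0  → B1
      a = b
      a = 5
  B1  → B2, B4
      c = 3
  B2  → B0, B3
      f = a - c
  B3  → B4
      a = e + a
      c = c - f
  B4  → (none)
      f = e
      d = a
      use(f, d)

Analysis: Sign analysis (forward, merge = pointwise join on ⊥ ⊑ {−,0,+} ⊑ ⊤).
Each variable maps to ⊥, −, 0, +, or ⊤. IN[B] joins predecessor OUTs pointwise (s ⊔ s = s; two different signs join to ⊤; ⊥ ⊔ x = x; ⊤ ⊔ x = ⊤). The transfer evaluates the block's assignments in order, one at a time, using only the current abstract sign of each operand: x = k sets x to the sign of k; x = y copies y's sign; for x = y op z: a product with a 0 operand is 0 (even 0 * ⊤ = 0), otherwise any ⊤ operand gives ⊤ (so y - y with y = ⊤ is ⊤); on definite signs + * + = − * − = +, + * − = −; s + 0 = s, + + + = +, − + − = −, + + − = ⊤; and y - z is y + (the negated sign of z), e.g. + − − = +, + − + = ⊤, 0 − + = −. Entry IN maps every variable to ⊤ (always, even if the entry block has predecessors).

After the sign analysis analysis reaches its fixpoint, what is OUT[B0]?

Per-block solution:
  B0: | IN=(all ⊤) | OUT={a:+; rest ⊤}
  B1: | IN={a:+; rest ⊤} | OUT={a:+, c:+; rest ⊤}
  B2: | IN={a:+, c:+; rest ⊤} | OUT={a:+, c:+; rest ⊤}
  B3: | IN={a:+, c:+; rest ⊤} | OUT=(all ⊤)
  B4: | IN=(all ⊤) | OUT=(all ⊤)

Merge at B0 (entry node, so the boundary value (all ⊤) is joined with the incoming edge(s)): IN[B0] = (all ⊤) ⊔ OUT[B2] = {a: ⊤, b: ⊤, c: ⊤, d: ⊤, e: ⊤, f: ⊤}
Applying B0's transfer function to that IN value gives OUT[B0] (row B0 above).

Answer: {a: +, b: ⊤, c: ⊤, d: ⊤, e: ⊤, f: ⊤}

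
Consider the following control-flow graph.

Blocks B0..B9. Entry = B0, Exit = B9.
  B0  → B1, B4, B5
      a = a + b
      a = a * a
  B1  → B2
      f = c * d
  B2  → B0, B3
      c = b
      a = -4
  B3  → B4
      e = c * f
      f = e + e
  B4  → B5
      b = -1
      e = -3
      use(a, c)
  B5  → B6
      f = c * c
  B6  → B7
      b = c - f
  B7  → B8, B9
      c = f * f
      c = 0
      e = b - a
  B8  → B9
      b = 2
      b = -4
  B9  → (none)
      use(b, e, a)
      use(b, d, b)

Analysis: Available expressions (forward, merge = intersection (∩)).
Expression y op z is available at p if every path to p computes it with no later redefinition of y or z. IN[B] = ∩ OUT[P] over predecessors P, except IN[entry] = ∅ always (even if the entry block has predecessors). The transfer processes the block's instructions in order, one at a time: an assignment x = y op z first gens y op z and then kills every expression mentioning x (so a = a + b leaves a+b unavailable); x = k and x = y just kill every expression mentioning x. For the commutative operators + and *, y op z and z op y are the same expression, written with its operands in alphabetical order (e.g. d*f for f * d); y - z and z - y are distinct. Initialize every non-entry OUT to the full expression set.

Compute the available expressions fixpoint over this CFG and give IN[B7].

Per-block solution:
  B0:   IN={}   OUT={}
  B1:   IN={}   OUT={c*d}
  B2:   IN={c*d}   OUT={}
  B3:   IN={}   OUT={e+e}
  B4:   IN={}   OUT={}
  B5:   IN={}   OUT={c*c}
  B6:   IN={c*c}   OUT={c*c, c-f}
  B7:   IN={c*c, c-f}   OUT={b-a, f*f}
  B8:   IN={b-a, f*f}   OUT={f*f}
  B9:   IN={f*f}   OUT={f*f}

Merge at B7: IN[B7] = OUT[B6] = {c*c, c-f}

Answer: {c*c, c-f}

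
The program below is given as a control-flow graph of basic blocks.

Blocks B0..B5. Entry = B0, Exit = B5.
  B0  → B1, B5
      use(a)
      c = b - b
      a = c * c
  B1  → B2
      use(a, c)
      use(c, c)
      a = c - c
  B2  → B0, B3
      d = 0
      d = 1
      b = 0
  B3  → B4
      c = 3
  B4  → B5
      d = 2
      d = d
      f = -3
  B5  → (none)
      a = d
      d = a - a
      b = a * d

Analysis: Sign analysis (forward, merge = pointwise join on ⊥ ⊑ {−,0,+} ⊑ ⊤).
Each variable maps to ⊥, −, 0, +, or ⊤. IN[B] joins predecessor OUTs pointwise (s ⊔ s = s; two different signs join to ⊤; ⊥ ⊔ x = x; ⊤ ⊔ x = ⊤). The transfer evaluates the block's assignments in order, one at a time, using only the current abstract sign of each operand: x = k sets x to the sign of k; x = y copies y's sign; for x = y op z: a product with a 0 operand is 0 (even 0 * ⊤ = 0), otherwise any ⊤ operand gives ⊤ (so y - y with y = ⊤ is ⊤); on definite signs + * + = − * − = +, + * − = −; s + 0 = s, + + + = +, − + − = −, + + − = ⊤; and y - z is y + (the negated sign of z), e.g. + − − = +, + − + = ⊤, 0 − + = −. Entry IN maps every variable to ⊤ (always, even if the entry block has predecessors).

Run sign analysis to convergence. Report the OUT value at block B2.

Answer: {a: ⊤, b: 0, c: ⊤, d: +, e: ⊤, f: ⊤}

Derivation:
Fixpoint table:
  B0:  IN=(all ⊤)  OUT=(all ⊤)
  B1:  IN=(all ⊤)  OUT=(all ⊤)
  B2:  IN=(all ⊤)  OUT={b:0, d:+; rest ⊤}
  B3:  IN={b:0, d:+; rest ⊤}  OUT={b:0, c:+, d:+; rest ⊤}
  B4:  IN={b:0, c:+, d:+; rest ⊤}  OUT={b:0, c:+, d:+, f:-; rest ⊤}
  B5:  IN=(all ⊤)  OUT=(all ⊤)

Merge at B2: IN[B2] = OUT[B1] = {a: ⊤, b: ⊤, c: ⊤, d: ⊤, e: ⊤, f: ⊤}
Applying B2's transfer function to that IN value gives OUT[B2] (row B2 above).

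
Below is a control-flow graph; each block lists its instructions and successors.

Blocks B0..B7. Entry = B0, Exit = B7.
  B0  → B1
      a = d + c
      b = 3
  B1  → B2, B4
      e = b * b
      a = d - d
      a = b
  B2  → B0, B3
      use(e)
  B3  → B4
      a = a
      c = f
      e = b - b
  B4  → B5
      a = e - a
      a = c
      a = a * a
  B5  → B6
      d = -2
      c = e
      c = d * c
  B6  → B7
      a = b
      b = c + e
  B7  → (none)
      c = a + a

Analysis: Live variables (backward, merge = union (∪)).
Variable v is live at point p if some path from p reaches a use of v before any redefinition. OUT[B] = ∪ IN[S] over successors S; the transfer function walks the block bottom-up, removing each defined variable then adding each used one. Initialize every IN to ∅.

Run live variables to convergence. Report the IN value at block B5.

Answer: {b, e}

Working:
Fixpoint table:
  B0:   IN={c, d, f}   OUT={b, c, d, f}
  B1:   IN={b, c, d, f}   OUT={a, b, c, d, e, f}
  B2:   IN={a, b, c, d, e, f}   OUT={a, b, c, d, f}
  B3:   IN={a, b, f}   OUT={a, b, c, e}
  B4:   IN={a, b, c, e}   OUT={b, e}
  B5:   IN={b, e}   OUT={b, c, e}
  B6:   IN={b, c, e}   OUT={a}
  B7:   IN={a}   OUT={}

Merge at B5: OUT[B5] = IN[B6] = {b, c, e}
Applying B5's transfer function to that OUT value gives IN[B5] (row B5 above).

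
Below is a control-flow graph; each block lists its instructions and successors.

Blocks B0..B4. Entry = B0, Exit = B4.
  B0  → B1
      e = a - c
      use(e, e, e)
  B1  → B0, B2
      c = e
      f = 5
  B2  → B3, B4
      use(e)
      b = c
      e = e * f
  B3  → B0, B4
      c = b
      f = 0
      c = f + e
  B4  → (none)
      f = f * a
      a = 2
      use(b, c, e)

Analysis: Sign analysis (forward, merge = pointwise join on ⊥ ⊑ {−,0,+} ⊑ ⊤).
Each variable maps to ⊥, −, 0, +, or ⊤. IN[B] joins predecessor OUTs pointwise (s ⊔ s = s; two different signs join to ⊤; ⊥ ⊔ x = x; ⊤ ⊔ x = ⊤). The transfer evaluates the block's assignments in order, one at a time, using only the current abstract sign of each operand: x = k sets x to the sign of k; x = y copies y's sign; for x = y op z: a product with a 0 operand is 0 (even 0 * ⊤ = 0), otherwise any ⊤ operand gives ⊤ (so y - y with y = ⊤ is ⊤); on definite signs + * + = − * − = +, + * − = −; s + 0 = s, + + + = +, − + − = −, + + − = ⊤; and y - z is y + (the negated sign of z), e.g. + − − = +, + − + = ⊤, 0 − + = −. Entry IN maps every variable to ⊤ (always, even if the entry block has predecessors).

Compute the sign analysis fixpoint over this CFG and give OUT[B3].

Per-block solution:
  B0: | IN=(all ⊤) | OUT=(all ⊤)
  B1: | IN=(all ⊤) | OUT={f:+; rest ⊤}
  B2: | IN={f:+; rest ⊤} | OUT={f:+; rest ⊤}
  B3: | IN={f:+; rest ⊤} | OUT={f:0; rest ⊤}
  B4: | IN=(all ⊤) | OUT={a:+; rest ⊤}

Merge at B3: IN[B3] = OUT[B2] = {a: ⊤, b: ⊤, c: ⊤, d: ⊤, e: ⊤, f: +}
Applying B3's transfer function to that IN value gives OUT[B3] (row B3 above).

Answer: {a: ⊤, b: ⊤, c: ⊤, d: ⊤, e: ⊤, f: 0}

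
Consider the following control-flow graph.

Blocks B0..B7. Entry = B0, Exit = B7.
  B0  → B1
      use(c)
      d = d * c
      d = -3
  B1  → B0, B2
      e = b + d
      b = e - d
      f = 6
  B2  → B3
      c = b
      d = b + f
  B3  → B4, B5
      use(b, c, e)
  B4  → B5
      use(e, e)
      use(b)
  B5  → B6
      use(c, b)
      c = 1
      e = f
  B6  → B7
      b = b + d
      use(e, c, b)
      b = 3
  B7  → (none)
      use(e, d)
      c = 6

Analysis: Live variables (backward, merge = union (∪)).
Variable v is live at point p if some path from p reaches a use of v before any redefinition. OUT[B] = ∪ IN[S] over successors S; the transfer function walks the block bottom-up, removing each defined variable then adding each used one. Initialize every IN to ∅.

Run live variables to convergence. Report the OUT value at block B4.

Per-block solution:
  B0: | IN={b, c, d} | OUT={b, c, d}
  B1: | IN={b, c, d} | OUT={b, c, d, e, f}
  B2: | IN={b, e, f} | OUT={b, c, d, e, f}
  B3: | IN={b, c, d, e, f} | OUT={b, c, d, e, f}
  B4: | IN={b, c, d, e, f} | OUT={b, c, d, f}
  B5: | IN={b, c, d, f} | OUT={b, c, d, e}
  B6: | IN={b, c, d, e} | OUT={d, e}
  B7: | IN={d, e} | OUT={}

Merge at B4: OUT[B4] = IN[B5] = {b, c, d, f}

Answer: {b, c, d, f}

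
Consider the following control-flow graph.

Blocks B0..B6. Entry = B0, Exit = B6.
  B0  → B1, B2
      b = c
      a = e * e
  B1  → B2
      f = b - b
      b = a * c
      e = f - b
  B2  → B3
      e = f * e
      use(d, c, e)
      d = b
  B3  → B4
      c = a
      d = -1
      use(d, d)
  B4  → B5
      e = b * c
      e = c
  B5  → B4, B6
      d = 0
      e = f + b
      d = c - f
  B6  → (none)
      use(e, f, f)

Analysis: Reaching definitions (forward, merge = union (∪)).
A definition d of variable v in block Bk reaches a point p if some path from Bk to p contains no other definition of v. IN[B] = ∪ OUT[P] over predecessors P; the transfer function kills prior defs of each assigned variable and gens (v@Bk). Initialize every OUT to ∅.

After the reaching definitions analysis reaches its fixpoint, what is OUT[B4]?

Answer: {a@B0, b@B0, b@B1, c@B3, d@B3, d@B5, e@B4, f@B1}

Derivation:
Converged values:
  B0: | IN={} | OUT={a@B0, b@B0}
  B1: | IN={a@B0, b@B0} | OUT={a@B0, b@B1, e@B1, f@B1}
  B2: | IN={a@B0, b@B0, b@B1, e@B1, f@B1} | OUT={a@B0, b@B0, b@B1, d@B2, e@B2, f@B1}
  B3: | IN={a@B0, b@B0, b@B1, d@B2, e@B2, f@B1} | OUT={a@B0, b@B0, b@B1, c@B3, d@B3, e@B2, f@B1}
  B4: | IN={a@B0, b@B0, b@B1, c@B3, d@B3, d@B5, e@B2, e@B5, f@B1} | OUT={a@B0, b@B0, b@B1, c@B3, d@B3, d@B5, e@B4, f@B1}
  B5: | IN={a@B0, b@B0, b@B1, c@B3, d@B3, d@B5, e@B4, f@B1} | OUT={a@B0, b@B0, b@B1, c@B3, d@B5, e@B5, f@B1}
  B6: | IN={a@B0, b@B0, b@B1, c@B3, d@B5, e@B5, f@B1} | OUT={a@B0, b@B0, b@B1, c@B3, d@B5, e@B5, f@B1}

Merge at B4: IN[B4] = OUT[B3] ⊔ OUT[B5] = {a@B0, b@B0, b@B1, c@B3, d@B3, d@B5, e@B2, e@B5, f@B1}
Applying B4's transfer function to that IN value gives OUT[B4] (row B4 above).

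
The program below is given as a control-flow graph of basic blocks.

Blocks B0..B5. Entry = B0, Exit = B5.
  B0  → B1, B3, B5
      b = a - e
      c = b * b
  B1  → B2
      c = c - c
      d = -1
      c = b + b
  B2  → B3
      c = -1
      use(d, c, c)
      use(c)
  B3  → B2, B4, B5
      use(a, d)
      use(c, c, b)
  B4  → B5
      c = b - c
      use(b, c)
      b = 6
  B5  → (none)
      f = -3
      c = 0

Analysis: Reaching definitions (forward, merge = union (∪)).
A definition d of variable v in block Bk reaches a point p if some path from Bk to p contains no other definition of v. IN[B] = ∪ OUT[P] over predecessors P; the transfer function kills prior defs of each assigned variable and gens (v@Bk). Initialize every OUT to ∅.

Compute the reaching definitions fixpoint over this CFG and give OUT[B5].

Answer: {b@B0, b@B4, c@B5, d@B1, f@B5}

Working:
Converged values:
  B0: | IN={} | OUT={b@B0, c@B0}
  B1: | IN={b@B0, c@B0} | OUT={b@B0, c@B1, d@B1}
  B2: | IN={b@B0, c@B0, c@B1, c@B2, d@B1} | OUT={b@B0, c@B2, d@B1}
  B3: | IN={b@B0, c@B0, c@B2, d@B1} | OUT={b@B0, c@B0, c@B2, d@B1}
  B4: | IN={b@B0, c@B0, c@B2, d@B1} | OUT={b@B4, c@B4, d@B1}
  B5: | IN={b@B0, b@B4, c@B0, c@B2, c@B4, d@B1} | OUT={b@B0, b@B4, c@B5, d@B1, f@B5}

Merge at B5: IN[B5] = OUT[B0] ⊔ OUT[B3] ⊔ OUT[B4] = {b@B0, b@B4, c@B0, c@B2, c@B4, d@B1}
Applying B5's transfer function to that IN value gives OUT[B5] (row B5 above).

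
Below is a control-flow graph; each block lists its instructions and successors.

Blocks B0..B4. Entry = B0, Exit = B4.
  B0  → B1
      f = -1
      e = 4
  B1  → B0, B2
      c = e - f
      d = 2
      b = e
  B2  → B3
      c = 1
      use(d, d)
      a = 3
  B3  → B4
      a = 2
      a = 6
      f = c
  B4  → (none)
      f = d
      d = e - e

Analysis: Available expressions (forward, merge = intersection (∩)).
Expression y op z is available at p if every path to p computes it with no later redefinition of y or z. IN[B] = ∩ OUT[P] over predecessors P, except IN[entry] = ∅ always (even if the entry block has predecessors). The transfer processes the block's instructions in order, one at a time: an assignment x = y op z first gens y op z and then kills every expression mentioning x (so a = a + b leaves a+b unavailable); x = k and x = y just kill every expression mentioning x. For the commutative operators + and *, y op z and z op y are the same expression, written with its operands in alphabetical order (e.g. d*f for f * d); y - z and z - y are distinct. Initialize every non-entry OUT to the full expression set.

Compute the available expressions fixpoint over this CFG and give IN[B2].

Converged values:
  B0:  IN={}  OUT={}
  B1:  IN={}  OUT={e-f}
  B2:  IN={e-f}  OUT={e-f}
  B3:  IN={e-f}  OUT={}
  B4:  IN={}  OUT={e-e}

Merge at B2: IN[B2] = OUT[B1] = {e-f}

Answer: {e-f}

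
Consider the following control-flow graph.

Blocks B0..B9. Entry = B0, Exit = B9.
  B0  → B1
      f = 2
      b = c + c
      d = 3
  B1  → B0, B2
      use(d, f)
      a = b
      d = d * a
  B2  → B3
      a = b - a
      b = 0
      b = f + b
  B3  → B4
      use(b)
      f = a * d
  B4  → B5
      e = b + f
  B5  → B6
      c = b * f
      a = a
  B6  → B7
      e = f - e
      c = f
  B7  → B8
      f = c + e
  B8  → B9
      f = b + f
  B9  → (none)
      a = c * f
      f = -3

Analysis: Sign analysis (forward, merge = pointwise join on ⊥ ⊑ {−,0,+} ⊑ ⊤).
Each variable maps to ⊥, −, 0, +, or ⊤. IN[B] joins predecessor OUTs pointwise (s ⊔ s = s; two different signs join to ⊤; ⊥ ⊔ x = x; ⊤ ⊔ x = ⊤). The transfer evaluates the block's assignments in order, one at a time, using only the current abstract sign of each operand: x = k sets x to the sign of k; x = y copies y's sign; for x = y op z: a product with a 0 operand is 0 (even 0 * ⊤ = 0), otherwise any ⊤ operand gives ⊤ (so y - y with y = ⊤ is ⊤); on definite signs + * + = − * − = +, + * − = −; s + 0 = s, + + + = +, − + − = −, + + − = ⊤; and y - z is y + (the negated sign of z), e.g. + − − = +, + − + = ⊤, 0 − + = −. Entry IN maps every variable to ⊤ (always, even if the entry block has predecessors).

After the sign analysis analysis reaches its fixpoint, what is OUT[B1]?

Per-block solution:
  B0:  IN=(all ⊤)  OUT={d:+, f:+; rest ⊤}
  B1:  IN={d:+, f:+; rest ⊤}  OUT={f:+; rest ⊤}
  B2:  IN={f:+; rest ⊤}  OUT={b:+, f:+; rest ⊤}
  B3:  IN={b:+, f:+; rest ⊤}  OUT={b:+; rest ⊤}
  B4:  IN={b:+; rest ⊤}  OUT={b:+; rest ⊤}
  B5:  IN={b:+; rest ⊤}  OUT={b:+; rest ⊤}
  B6:  IN={b:+; rest ⊤}  OUT={b:+; rest ⊤}
  B7:  IN={b:+; rest ⊤}  OUT={b:+; rest ⊤}
  B8:  IN={b:+; rest ⊤}  OUT={b:+; rest ⊤}
  B9:  IN={b:+; rest ⊤}  OUT={b:+, f:-; rest ⊤}

Merge at B1: IN[B1] = OUT[B0] = {a: ⊤, b: ⊤, c: ⊤, d: +, e: ⊤, f: +}
Applying B1's transfer function to that IN value gives OUT[B1] (row B1 above).

Answer: {a: ⊤, b: ⊤, c: ⊤, d: ⊤, e: ⊤, f: +}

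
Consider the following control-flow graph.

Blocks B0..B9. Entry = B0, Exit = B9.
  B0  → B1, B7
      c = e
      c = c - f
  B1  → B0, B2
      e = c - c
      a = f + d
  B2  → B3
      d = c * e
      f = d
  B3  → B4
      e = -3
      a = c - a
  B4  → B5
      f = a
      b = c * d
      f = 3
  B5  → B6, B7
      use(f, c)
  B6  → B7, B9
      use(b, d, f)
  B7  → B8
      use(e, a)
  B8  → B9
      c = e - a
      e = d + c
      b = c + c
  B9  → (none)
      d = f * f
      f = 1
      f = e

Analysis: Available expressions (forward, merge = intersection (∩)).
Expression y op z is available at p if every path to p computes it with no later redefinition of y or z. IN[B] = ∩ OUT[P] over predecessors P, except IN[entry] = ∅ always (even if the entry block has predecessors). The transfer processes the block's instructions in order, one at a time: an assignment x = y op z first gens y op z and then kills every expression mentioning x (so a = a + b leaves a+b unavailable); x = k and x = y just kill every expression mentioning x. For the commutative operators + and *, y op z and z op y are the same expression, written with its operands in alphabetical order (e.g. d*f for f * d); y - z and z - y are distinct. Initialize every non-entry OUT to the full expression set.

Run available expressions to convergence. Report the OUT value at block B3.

Answer: {c-c}

Working:
Per-block solution:
  B0:   IN={}   OUT={}
  B1:   IN={}   OUT={c-c, d+f}
  B2:   IN={c-c, d+f}   OUT={c*e, c-c}
  B3:   IN={c*e, c-c}   OUT={c-c}
  B4:   IN={c-c}   OUT={c*d, c-c}
  B5:   IN={c*d, c-c}   OUT={c*d, c-c}
  B6:   IN={c*d, c-c}   OUT={c*d, c-c}
  B7:   IN={}   OUT={}
  B8:   IN={}   OUT={c+c, c+d}
  B9:   IN={}   OUT={}

Merge at B3: IN[B3] = OUT[B2] = {c*e, c-c}
Applying B3's transfer function to that IN value gives OUT[B3] (row B3 above).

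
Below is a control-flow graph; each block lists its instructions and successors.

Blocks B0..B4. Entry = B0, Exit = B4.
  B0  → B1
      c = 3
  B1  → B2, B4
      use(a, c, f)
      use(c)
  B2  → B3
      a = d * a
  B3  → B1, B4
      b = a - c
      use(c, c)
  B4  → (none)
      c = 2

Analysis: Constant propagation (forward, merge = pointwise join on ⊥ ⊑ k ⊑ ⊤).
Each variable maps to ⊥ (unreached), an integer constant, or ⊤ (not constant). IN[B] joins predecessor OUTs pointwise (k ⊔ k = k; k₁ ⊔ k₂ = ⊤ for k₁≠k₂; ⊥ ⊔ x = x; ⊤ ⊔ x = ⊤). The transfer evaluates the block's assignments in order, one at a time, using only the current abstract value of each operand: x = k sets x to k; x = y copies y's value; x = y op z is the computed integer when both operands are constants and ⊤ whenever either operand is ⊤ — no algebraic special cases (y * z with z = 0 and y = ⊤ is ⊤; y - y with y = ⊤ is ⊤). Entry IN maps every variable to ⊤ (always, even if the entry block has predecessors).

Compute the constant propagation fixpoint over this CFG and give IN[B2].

Answer: {a: ⊤, b: ⊤, c: 3, d: ⊤, e: ⊤, f: ⊤}

Derivation:
Per-block solution:
  B0: | IN=(all ⊤) | OUT={c:3; rest ⊤}
  B1: | IN={c:3; rest ⊤} | OUT={c:3; rest ⊤}
  B2: | IN={c:3; rest ⊤} | OUT={c:3; rest ⊤}
  B3: | IN={c:3; rest ⊤} | OUT={c:3; rest ⊤}
  B4: | IN={c:3; rest ⊤} | OUT={c:2; rest ⊤}

Merge at B2: IN[B2] = OUT[B1] = {a: ⊤, b: ⊤, c: 3, d: ⊤, e: ⊤, f: ⊤}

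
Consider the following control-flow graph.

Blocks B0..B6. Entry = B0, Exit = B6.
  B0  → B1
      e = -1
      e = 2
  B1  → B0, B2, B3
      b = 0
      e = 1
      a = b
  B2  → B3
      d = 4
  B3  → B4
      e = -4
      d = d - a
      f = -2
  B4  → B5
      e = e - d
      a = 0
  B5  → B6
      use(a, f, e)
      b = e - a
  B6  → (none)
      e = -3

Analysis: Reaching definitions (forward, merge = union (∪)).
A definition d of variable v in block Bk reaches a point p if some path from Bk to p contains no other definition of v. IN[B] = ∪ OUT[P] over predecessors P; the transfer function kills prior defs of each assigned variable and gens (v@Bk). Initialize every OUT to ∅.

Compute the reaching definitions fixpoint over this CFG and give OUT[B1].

Answer: {a@B1, b@B1, e@B1}

Trace:
Per-block solution:
  B0:  IN={a@B1, b@B1, e@B1}  OUT={a@B1, b@B1, e@B0}
  B1:  IN={a@B1, b@B1, e@B0}  OUT={a@B1, b@B1, e@B1}
  B2:  IN={a@B1, b@B1, e@B1}  OUT={a@B1, b@B1, d@B2, e@B1}
  B3:  IN={a@B1, b@B1, d@B2, e@B1}  OUT={a@B1, b@B1, d@B3, e@B3, f@B3}
  B4:  IN={a@B1, b@B1, d@B3, e@B3, f@B3}  OUT={a@B4, b@B1, d@B3, e@B4, f@B3}
  B5:  IN={a@B4, b@B1, d@B3, e@B4, f@B3}  OUT={a@B4, b@B5, d@B3, e@B4, f@B3}
  B6:  IN={a@B4, b@B5, d@B3, e@B4, f@B3}  OUT={a@B4, b@B5, d@B3, e@B6, f@B3}

Merge at B1: IN[B1] = OUT[B0] = {a@B1, b@B1, e@B0}
Applying B1's transfer function to that IN value gives OUT[B1] (row B1 above).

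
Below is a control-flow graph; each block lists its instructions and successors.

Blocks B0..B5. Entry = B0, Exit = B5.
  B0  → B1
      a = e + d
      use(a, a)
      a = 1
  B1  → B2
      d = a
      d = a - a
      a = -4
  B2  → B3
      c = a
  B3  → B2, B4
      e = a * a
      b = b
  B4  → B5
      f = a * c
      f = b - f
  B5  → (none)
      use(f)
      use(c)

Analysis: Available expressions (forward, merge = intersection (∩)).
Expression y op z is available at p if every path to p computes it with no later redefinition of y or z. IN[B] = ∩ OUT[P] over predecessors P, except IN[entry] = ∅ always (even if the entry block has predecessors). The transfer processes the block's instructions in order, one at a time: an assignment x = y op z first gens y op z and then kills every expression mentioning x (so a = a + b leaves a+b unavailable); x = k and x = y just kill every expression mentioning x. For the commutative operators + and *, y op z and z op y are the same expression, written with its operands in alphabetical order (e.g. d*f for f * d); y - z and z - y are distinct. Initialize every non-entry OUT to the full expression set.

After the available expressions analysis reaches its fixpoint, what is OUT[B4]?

Answer: {a*a, a*c}

Working:
Per-block solution:
  B0:  IN={}  OUT={d+e}
  B1:  IN={d+e}  OUT={}
  B2:  IN={}  OUT={}
  B3:  IN={}  OUT={a*a}
  B4:  IN={a*a}  OUT={a*a, a*c}
  B5:  IN={a*a, a*c}  OUT={a*a, a*c}

Merge at B4: IN[B4] = OUT[B3] = {a*a}
Applying B4's transfer function to that IN value gives OUT[B4] (row B4 above).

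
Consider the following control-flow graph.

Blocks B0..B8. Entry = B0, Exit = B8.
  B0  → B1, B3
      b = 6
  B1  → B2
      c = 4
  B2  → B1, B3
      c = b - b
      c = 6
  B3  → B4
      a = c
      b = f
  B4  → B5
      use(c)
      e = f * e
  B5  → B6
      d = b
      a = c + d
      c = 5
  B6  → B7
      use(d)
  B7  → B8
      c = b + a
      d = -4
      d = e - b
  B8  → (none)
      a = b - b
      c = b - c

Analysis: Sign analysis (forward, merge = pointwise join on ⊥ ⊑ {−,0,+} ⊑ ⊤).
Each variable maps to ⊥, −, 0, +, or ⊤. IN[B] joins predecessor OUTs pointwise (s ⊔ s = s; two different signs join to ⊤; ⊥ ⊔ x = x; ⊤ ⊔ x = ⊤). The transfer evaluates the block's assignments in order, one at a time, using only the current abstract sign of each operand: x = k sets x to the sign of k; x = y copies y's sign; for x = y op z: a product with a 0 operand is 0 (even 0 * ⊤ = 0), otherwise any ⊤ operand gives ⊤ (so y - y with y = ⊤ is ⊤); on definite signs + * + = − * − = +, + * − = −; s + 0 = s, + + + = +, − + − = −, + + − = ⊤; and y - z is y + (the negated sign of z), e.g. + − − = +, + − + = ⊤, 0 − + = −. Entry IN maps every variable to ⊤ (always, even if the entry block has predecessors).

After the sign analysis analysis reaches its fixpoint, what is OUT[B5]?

Answer: {a: ⊤, b: ⊤, c: +, d: ⊤, e: ⊤, f: ⊤}

Trace:
Converged values:
  B0: | IN=(all ⊤) | OUT={b:+; rest ⊤}
  B1: | IN={b:+; rest ⊤} | OUT={b:+, c:+; rest ⊤}
  B2: | IN={b:+, c:+; rest ⊤} | OUT={b:+, c:+; rest ⊤}
  B3: | IN={b:+; rest ⊤} | OUT=(all ⊤)
  B4: | IN=(all ⊤) | OUT=(all ⊤)
  B5: | IN=(all ⊤) | OUT={c:+; rest ⊤}
  B6: | IN={c:+; rest ⊤} | OUT={c:+; rest ⊤}
  B7: | IN={c:+; rest ⊤} | OUT=(all ⊤)
  B8: | IN=(all ⊤) | OUT=(all ⊤)

Merge at B5: IN[B5] = OUT[B4] = {a: ⊤, b: ⊤, c: ⊤, d: ⊤, e: ⊤, f: ⊤}
Applying B5's transfer function to that IN value gives OUT[B5] (row B5 above).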